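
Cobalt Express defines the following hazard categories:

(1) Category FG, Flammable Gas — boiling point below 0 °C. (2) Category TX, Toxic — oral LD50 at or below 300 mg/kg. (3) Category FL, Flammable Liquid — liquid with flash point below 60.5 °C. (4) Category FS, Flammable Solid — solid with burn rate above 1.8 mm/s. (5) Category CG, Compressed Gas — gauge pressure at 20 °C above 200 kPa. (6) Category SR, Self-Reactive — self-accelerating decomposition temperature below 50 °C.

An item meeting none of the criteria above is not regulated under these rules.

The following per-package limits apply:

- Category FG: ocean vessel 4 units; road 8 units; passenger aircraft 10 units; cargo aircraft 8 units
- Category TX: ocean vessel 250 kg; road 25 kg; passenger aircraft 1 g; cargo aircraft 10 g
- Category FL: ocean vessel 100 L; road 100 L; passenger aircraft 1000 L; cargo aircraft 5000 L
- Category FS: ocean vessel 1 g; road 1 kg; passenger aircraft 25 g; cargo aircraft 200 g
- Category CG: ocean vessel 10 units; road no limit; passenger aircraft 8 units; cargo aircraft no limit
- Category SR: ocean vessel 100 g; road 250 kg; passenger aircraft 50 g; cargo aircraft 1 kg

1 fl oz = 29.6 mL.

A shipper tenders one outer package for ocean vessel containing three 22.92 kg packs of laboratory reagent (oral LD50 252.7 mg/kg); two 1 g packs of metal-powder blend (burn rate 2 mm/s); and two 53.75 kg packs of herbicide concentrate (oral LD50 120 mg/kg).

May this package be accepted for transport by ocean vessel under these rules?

No

With oral LD50 252.7 mg/kg (≤ 300 mg/kg), the laboratory reagent falls in Category TX.
The metal-powder blend has burn rate 2 mm/s, which is > 1.8 mm/s, so it is Category FS (Flammable Solid).
With oral LD50 120 mg/kg (≤ 300 mg/kg), the herbicide concentrate falls in Category TX.
Category TX net quantity: (three 22.92 kg packs = 68.76 kg) + (two 53.75 kg packs = 107.5 kg) = 176.26 kg.
176.26 kg ≤ 250 kg (ocean vessel limit, Category TX) — within limit.
Category FS quantity: two 1 g packs = 2 g.
2 g exceeds the ocean vessel limit of 1 g for Category FS.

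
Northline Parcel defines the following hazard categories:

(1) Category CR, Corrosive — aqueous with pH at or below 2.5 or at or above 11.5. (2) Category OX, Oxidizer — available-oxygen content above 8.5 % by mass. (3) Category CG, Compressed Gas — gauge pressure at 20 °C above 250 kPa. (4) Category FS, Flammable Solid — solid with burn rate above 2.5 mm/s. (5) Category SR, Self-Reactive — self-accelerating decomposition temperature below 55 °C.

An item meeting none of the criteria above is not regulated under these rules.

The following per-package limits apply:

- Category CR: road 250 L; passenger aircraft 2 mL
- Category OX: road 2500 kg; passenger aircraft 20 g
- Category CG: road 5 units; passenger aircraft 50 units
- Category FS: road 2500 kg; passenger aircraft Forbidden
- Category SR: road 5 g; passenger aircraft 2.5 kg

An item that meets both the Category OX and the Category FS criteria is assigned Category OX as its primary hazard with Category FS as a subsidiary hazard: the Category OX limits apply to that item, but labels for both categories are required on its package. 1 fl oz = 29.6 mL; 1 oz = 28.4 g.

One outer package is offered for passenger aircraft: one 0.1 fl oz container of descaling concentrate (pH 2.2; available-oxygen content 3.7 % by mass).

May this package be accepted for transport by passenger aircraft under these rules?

With pH 2.2 (≤ 2.5), the descaling concentrate falls in Category CR.
Category CR quantity: one 0.1 fl oz container = 2.96 mL.
2.96 mL > 2 mL (passenger aircraft limit, Category CR) — over the limit.

No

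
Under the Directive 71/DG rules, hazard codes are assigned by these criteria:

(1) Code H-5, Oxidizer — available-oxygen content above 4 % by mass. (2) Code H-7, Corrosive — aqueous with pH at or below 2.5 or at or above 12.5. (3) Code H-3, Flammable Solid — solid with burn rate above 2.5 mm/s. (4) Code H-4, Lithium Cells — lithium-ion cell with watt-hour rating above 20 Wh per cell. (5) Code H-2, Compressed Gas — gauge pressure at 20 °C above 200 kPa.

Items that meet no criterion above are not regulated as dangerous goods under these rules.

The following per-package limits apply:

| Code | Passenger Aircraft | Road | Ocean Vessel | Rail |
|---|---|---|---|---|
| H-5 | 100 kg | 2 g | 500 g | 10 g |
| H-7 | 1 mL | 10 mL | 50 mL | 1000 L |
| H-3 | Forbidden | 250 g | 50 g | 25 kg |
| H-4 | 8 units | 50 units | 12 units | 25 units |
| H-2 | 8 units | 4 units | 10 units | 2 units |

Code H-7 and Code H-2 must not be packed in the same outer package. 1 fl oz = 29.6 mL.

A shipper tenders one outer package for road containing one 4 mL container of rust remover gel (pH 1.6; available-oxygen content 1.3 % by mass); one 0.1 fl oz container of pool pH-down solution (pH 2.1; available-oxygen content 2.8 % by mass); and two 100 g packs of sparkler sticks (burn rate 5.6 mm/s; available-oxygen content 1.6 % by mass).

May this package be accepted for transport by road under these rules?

Yes

The rust remover gel has pH 1.6, which is ≤ 2.5, so it is Code H-7 (Corrosive).
pH 2.1 meets the Code H-7 criterion (Corrosive), so the pool pH-down solution is Code H-7.
The sparkler sticks have burn rate 5.6 mm/s, which is > 2.5 mm/s, so they are Code H-3 (Flammable Solid).
Code H-7 net quantity: 4 mL + (one 0.1 fl oz container = 2.96 mL) = 6.96 mL.
That is within the Code H-7 road limit of 10 mL.
Code H-3 quantity: two 100 g packs = 200 g.
That is within the Code H-3 road limit of 250 g.
The segregation rule (Code H-7 with Code H-2) does not apply to Code H-7 with Code H-3.
Every hazard code is within its road limit and no segregation rule is violated.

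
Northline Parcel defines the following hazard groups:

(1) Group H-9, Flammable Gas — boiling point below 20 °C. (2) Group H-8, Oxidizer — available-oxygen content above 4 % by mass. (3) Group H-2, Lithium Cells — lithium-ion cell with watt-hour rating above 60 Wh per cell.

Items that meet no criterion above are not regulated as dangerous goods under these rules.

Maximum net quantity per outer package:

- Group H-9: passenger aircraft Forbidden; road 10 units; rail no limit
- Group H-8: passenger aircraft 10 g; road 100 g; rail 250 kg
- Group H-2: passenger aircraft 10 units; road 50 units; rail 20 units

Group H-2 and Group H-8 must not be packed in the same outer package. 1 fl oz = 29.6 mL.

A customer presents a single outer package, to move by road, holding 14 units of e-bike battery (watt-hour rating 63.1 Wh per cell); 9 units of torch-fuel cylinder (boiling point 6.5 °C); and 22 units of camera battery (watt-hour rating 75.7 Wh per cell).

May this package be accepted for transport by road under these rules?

Yes

With watt-hour rating 63.1 Wh per cell (> 60 Wh per cell), the e-bike battery falls in Group H-2.
Torch-fuel cylinder: boiling point 6.5 °C < 20 °C → Group H-9 (Flammable Gas).
Camera battery: watt-hour rating 75.7 Wh per cell > 60 Wh per cell → Group H-2 (Lithium Cells).
Total Group H-2: 14 units + 22 units = 36 units.
36 units ≤ 50 units (road limit, Group H-2) — within limit.
Group H-9 quantity: 9 units.
9 units is within the road limit of 10 units for Group H-9.
The segregation rule (Group H-2 with Group H-8) does not apply to Group H-2 with Group H-9.
Every hazard group is within its road limit and no segregation rule is violated.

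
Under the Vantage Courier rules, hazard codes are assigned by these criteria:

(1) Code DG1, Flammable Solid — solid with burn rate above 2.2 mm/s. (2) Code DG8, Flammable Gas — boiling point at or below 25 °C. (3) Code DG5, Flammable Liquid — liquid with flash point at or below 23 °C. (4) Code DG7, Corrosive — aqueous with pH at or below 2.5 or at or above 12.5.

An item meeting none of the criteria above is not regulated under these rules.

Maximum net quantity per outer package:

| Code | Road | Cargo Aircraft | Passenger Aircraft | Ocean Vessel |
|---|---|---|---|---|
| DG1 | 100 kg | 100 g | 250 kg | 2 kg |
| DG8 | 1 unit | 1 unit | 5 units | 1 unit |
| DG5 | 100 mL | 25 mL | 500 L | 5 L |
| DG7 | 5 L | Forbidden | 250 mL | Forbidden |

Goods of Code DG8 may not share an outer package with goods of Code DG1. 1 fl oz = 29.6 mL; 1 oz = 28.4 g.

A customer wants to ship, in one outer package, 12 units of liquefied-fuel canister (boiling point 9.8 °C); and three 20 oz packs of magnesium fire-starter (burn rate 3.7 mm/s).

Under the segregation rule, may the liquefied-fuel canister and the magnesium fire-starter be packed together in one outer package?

With boiling point 9.8 °C (≤ 25 °C), the liquefied-fuel canister falls in Code DG8.
Magnesium fire-starter: burn rate 3.7 mm/s > 2.2 mm/s → Code DG1 (Flammable Solid).
Code DG8 and Code DG1 may not share an outer package.

No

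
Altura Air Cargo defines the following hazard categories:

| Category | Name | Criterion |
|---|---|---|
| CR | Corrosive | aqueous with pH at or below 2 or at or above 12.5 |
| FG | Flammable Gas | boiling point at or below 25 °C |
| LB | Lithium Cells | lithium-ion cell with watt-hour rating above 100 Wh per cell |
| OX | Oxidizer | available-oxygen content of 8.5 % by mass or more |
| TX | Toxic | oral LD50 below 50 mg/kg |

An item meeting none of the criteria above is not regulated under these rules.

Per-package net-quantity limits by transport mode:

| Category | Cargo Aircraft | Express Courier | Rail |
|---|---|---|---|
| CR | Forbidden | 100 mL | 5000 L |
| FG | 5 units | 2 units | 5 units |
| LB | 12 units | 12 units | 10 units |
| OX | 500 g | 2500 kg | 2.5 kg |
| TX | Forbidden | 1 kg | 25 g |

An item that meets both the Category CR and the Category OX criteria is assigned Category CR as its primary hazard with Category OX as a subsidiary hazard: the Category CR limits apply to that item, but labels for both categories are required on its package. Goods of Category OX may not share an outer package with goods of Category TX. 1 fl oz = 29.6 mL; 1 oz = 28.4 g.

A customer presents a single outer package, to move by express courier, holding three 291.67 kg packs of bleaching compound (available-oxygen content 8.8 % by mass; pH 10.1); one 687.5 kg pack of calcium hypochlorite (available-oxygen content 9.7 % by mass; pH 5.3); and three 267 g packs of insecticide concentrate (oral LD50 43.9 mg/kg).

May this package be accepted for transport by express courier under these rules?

No

Available-oxygen content 8.8 % by mass meets the Category OX criterion (Oxidizer), so the bleaching compound is Category OX.
Available-oxygen content 9.7 % by mass meets the Category OX criterion (Oxidizer), so the calcium hypochlorite is Category OX.
With oral LD50 43.9 mg/kg (< 50 mg/kg), the insecticide concentrate falls in Category TX.
Category OX net quantity: (three 291.67 kg packs = 875.01 kg) + 687.5 kg = 1562.51 kg.
That is within the Category OX express courier limit of 2500 kg.
Category TX quantity: three 267 g packs = 801 g.
801 g is within the express courier limit of 1 kg for Category TX.
Category OX and Category TX may not share an outer package.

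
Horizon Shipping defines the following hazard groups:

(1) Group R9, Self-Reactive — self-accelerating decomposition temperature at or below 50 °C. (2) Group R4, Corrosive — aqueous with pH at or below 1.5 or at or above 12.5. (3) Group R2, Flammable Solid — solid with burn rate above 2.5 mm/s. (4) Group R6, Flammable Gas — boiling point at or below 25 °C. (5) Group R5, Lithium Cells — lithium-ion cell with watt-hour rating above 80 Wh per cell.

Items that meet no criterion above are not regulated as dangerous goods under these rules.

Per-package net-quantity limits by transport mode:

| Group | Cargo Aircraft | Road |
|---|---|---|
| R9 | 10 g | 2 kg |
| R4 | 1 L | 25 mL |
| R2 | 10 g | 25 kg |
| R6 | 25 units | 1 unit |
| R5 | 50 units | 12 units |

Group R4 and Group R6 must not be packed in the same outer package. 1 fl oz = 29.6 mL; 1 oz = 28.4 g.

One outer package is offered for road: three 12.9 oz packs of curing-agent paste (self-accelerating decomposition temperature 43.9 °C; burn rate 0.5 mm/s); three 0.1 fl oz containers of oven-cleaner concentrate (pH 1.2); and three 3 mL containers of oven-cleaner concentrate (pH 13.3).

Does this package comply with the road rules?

Curing-agent paste: self-accelerating decomposition temperature 43.9 °C ≤ 50 °C → Group R9 (Self-Reactive).
The oven-cleaner concentrate has pH 1.2, which is ≤ 1.5, so it is Group R4 (Corrosive).
The oven-cleaner concentrate has pH 13.3, which is ≥ 12.5, so it is Group R4 (Corrosive).
Total Group R4: (three 0.1 fl oz containers = 8.88 mL) + (three 3 mL containers = 9 mL) = 17.88 mL.
That is within the Group R4 road limit of 25 mL.
Group R9 quantity: three 12.9 oz packs = 1099.08 g.
1099.08 g ≤ 2 kg (road limit, Group R9) — within limit.
The segregation rule (Group R4 with Group R6) does not apply to Group R4 with Group R9.
Every hazard group is within its road limit and no segregation rule is violated.

Yes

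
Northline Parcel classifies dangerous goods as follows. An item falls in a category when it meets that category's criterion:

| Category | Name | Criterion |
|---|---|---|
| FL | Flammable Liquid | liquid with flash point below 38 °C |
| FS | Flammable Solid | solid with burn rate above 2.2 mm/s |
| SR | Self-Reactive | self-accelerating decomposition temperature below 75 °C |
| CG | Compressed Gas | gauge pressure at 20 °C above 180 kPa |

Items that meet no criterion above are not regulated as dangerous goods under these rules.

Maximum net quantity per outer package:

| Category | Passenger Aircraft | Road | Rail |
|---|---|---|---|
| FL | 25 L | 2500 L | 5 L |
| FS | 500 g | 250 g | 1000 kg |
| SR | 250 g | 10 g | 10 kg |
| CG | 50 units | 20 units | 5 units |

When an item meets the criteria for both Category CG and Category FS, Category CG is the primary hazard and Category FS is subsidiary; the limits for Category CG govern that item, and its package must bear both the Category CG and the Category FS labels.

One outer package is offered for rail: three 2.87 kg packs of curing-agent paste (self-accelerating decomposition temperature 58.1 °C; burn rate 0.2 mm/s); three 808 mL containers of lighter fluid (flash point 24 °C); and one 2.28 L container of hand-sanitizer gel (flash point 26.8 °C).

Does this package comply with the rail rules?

The curing-agent paste has self-accelerating decomposition temperature 58.1 °C, which is < 75 °C, so it is Category SR (Self-Reactive).
Flash point 24 °C meets the Category FL criterion (Flammable Liquid), so the lighter fluid is Category FL.
Flash point 26.8 °C meets the Category FL criterion (Flammable Liquid), so the hand-sanitizer gel is Category FL.
Category FL net quantity: (three 808 mL containers = 2.424 L) + 2.28 L = 4.704 L.
That is within the Category FL rail limit of 5 L.
Category SR quantity: three 2.87 kg packs = 8.61 kg.
8.61 kg is within the rail limit of 10 kg for Category SR.
Every hazard category is within its rail limit and no segregation rule is violated.

Yes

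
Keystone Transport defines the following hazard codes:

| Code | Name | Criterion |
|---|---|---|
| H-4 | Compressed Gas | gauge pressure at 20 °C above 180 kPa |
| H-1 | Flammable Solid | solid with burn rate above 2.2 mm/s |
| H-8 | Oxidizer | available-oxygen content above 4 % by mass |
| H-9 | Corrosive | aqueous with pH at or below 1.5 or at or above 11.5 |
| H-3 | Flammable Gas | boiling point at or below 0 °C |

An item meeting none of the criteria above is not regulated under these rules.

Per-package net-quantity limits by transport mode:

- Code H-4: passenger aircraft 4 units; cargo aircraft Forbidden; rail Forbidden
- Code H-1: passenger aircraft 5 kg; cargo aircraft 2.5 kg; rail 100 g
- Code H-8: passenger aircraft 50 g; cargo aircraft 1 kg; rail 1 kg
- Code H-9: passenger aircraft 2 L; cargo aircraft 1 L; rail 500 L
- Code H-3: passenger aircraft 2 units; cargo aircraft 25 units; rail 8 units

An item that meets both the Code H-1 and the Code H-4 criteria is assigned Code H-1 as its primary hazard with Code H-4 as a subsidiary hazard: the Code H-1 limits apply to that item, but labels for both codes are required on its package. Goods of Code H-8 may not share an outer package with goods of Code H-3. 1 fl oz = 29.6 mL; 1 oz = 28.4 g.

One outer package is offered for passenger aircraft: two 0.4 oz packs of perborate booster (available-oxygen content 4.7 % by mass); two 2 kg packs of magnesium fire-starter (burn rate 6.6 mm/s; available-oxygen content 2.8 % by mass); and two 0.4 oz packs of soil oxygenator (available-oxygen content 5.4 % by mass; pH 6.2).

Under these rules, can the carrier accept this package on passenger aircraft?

Yes

Perborate booster: available-oxygen content 4.7 % by mass > 4 % by mass → Code H-8 (Oxidizer).
Magnesium fire-starter: burn rate 6.6 mm/s > 2.2 mm/s → Code H-1 (Flammable Solid).
With available-oxygen content 5.4 % by mass (> 4 % by mass), the soil oxygenator falls in Code H-8.
Total Code H-8: (two 0.4 oz packs = 22.72 g) + (two 0.4 oz packs = 22.72 g) = 45.44 g.
45.44 g ≤ 50 g (passenger aircraft limit, Code H-8) — within limit.
Code H-1 quantity: two 2 kg packs = 4 kg.
4 kg is within the passenger aircraft limit of 5 kg for Code H-1.
The segregation rule (Code H-8 with Code H-3) does not apply to Code H-8 with Code H-1.
Every hazard code is within its passenger aircraft limit and no segregation rule is violated.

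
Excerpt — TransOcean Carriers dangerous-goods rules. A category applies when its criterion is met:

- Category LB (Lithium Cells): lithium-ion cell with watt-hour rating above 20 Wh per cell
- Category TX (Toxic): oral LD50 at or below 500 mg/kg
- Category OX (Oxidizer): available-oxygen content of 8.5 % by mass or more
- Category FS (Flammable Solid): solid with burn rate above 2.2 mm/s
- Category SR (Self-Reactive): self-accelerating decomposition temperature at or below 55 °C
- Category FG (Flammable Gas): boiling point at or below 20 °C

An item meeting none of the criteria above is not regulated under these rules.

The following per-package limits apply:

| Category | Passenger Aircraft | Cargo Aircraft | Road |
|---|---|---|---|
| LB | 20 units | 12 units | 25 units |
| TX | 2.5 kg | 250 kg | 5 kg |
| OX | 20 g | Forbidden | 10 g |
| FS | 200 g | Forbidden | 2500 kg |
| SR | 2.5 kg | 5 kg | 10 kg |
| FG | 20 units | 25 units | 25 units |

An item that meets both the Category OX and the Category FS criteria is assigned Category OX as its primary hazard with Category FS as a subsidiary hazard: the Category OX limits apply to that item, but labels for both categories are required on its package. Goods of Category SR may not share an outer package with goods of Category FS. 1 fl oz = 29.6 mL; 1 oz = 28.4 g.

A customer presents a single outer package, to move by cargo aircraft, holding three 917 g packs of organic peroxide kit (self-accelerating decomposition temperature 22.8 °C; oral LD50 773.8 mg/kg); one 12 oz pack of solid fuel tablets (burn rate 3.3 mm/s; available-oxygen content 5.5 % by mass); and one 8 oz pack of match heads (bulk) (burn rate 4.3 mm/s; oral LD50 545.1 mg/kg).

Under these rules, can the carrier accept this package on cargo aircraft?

No

The organic peroxide kit has self-accelerating decomposition temperature 22.8 °C, which is ≤ 55 °C, so it is Category SR (Self-Reactive).
With burn rate 3.3 mm/s (> 2.2 mm/s), the solid fuel tablets fall in Category FS.
Match heads (bulk): burn rate 4.3 mm/s > 2.2 mm/s → Category FS (Flammable Solid).
Category SR quantity: three 917 g packs = 2.751 kg.
That is within the Category SR cargo aircraft limit of 5 kg.
Category FS net quantity: (one 12 oz pack = 340.8 g) + (one 8 oz pack = 227.2 g) = 568 g.
Category FS is Forbidden by cargo aircraft.
Category SR and Category FS may not share an outer package.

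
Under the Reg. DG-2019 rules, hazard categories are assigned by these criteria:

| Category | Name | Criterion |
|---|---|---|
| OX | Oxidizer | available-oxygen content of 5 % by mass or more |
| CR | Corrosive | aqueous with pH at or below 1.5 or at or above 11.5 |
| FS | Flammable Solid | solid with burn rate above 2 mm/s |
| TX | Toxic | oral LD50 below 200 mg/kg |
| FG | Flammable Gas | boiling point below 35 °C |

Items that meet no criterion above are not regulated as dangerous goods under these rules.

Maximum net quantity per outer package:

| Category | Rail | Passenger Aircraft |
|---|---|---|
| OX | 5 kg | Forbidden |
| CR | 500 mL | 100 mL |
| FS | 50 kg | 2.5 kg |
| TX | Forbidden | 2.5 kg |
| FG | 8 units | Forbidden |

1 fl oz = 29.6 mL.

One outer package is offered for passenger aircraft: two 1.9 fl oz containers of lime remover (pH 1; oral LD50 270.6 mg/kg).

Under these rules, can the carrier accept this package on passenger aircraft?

pH 1 meets the Category CR criterion (Corrosive), so the lime remover is Category CR.
Category CR quantity: two 1.9 fl oz containers = 112.48 mL.
112.48 mL exceeds the passenger aircraft limit of 100 mL for Category CR.

No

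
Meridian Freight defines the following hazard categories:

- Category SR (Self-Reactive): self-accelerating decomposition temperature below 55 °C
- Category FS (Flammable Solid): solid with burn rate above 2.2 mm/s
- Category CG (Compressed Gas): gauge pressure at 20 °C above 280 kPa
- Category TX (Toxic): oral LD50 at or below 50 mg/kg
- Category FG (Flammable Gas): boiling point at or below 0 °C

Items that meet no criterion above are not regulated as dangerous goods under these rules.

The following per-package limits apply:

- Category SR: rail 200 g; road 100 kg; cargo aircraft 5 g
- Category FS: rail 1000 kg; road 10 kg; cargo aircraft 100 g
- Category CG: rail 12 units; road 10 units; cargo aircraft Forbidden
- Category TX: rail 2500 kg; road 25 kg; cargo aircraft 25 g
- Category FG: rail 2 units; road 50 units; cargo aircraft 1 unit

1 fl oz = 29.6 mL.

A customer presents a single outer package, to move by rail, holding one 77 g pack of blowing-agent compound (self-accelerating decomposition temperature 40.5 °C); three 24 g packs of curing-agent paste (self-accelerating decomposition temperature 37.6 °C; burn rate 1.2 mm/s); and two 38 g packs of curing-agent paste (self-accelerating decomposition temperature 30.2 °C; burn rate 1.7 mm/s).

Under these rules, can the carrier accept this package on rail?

No

Blowing-agent compound: self-accelerating decomposition temperature 40.5 °C < 55 °C → Category SR (Self-Reactive).
The curing-agent paste has self-accelerating decomposition temperature 37.6 °C, which is < 55 °C, so it is Category SR (Self-Reactive).
The curing-agent paste has self-accelerating decomposition temperature 30.2 °C, which is < 55 °C, so it is Category SR (Self-Reactive).
Total Category SR: 77 g + (three 24 g packs = 72 g) + (two 38 g packs = 76 g) = 225 g.
225 g exceeds the rail limit of 200 g for Category SR.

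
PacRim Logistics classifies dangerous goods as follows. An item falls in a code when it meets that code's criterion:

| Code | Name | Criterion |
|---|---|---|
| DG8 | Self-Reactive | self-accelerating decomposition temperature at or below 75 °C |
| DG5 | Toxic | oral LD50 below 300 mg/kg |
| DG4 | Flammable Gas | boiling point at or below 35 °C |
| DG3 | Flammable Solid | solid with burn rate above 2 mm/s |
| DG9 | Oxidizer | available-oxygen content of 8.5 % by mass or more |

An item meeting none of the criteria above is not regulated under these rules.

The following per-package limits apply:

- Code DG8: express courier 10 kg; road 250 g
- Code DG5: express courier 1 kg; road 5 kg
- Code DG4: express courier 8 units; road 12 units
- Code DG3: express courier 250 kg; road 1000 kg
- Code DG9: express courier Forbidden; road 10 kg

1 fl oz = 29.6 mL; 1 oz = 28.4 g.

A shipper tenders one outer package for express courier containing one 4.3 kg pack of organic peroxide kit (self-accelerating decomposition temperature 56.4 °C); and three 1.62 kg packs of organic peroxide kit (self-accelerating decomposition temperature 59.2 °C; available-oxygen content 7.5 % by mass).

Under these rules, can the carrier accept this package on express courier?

Yes

Self-accelerating decomposition temperature 56.4 °C meets the Code DG8 criterion (Self-Reactive), so the organic peroxide kit is Code DG8.
With self-accelerating decomposition temperature 59.2 °C (≤ 75 °C), the organic peroxide kit falls in Code DG8.
Code DG8 net quantity: 4.3 kg + (three 1.62 kg packs = 4.86 kg) = 9.16 kg.
9.16 kg ≤ 10 kg (express courier limit, Code DG8) — within limit.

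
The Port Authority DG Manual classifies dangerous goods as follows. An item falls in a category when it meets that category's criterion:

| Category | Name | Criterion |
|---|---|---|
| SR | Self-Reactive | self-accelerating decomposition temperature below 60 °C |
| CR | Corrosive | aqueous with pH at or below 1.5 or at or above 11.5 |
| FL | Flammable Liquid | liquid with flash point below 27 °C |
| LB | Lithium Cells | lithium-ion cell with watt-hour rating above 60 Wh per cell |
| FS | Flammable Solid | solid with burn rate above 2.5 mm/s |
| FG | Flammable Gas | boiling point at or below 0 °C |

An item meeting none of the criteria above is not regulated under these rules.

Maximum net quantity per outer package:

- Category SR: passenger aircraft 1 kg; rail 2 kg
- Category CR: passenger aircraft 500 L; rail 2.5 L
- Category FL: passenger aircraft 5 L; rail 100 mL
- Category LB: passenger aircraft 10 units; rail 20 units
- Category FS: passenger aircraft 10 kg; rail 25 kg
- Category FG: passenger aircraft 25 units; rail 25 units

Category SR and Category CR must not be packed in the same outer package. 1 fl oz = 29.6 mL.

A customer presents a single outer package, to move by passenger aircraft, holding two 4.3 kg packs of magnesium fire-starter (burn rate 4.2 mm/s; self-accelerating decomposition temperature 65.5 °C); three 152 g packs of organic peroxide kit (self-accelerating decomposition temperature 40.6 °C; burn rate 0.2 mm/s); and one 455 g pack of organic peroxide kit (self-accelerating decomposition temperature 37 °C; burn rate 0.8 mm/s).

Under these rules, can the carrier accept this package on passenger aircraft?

Yes

With burn rate 4.2 mm/s (> 2.5 mm/s), the magnesium fire-starter falls in Category FS.
With self-accelerating decomposition temperature 40.6 °C (< 60 °C), the organic peroxide kit falls in Category SR.
Self-accelerating decomposition temperature 37 °C meets the Category SR criterion (Self-Reactive), so the organic peroxide kit is Category SR.
Total Category SR: (three 152 g packs = 456 g) + 455 g = 911 g.
That is within the Category SR passenger aircraft limit of 1 kg.
Category FS quantity: two 4.3 kg packs = 8.6 kg.
8.6 kg is within the passenger aircraft limit of 10 kg for Category FS.
The segregation rule (Category SR with Category CR) does not apply to Category SR with Category FS.
Every hazard category is within its passenger aircraft limit and no segregation rule is violated.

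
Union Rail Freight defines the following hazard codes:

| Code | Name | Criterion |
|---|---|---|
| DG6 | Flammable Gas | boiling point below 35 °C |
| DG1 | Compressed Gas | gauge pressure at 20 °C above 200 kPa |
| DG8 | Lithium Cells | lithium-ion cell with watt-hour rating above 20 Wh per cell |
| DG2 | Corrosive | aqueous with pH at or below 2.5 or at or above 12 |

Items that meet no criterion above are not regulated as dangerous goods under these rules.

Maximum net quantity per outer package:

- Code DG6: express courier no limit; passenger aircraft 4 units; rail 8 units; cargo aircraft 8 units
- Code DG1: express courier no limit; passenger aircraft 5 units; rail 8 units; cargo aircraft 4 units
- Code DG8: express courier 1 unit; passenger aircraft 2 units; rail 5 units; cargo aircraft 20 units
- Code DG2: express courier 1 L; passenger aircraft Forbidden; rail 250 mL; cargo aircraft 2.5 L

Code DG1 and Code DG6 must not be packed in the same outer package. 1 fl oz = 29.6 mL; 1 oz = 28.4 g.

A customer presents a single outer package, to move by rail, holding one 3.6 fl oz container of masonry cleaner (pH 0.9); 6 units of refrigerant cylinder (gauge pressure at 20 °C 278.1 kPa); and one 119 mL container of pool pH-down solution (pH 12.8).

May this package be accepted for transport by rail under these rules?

Yes

pH 0.9 meets the Code DG2 criterion (Corrosive), so the masonry cleaner is Code DG2.
Refrigerant cylinder: gauge pressure at 20 °C 278.1 kPa > 200 kPa → Code DG1 (Compressed Gas).
The pool pH-down solution has pH 12.8, which is ≥ 12, so it is Code DG2 (Corrosive).
Code DG1 quantity: 6 units.
6 units is within the rail limit of 8 units for Code DG1.
Total Code DG2: (one 3.6 fl oz container = 106.56 mL) + 119 mL = 225.56 mL.
225.56 mL is within the rail limit of 250 mL for Code DG2.
The segregation rule (Code DG1 with Code DG6) does not apply to Code DG1 with Code DG2.
Every hazard code is within its rail limit and no segregation rule is violated.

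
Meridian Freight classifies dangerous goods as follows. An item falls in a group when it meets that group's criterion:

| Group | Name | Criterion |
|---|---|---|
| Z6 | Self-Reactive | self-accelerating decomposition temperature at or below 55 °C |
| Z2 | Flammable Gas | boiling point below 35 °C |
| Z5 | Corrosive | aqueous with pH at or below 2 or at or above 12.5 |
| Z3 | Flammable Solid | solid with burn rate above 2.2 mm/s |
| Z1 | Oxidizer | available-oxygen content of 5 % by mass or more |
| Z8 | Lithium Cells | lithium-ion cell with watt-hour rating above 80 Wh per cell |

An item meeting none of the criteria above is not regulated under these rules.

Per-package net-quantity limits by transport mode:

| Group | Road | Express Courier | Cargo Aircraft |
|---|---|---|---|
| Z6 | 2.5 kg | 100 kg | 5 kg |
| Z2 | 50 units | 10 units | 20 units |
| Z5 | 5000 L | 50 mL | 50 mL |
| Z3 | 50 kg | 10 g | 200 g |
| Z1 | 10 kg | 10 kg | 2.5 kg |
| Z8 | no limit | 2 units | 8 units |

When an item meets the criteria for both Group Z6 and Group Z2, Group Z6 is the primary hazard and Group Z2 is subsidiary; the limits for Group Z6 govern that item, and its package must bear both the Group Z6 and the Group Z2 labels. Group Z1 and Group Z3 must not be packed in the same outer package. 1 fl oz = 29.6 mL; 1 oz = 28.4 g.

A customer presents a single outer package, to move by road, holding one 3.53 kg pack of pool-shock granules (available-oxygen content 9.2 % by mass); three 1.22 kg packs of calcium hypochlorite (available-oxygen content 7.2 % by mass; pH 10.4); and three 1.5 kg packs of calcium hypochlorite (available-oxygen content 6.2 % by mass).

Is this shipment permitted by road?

No

The pool-shock granules have available-oxygen content 9.2 % by mass, which is ≥ 5 % by mass, so they are Group Z1 (Oxidizer).
Calcium hypochlorite: available-oxygen content 7.2 % by mass ≥ 5 % by mass → Group Z1 (Oxidizer).
The calcium hypochlorite has available-oxygen content 6.2 % by mass, which is ≥ 5 % by mass, so it is Group Z1 (Oxidizer).
Group Z1 net quantity: 3.53 kg + (three 1.22 kg packs = 3.66 kg) + (three 1.5 kg packs = 4.5 kg) = 11.69 kg.
That exceeds the Group Z1 road limit of 10 kg.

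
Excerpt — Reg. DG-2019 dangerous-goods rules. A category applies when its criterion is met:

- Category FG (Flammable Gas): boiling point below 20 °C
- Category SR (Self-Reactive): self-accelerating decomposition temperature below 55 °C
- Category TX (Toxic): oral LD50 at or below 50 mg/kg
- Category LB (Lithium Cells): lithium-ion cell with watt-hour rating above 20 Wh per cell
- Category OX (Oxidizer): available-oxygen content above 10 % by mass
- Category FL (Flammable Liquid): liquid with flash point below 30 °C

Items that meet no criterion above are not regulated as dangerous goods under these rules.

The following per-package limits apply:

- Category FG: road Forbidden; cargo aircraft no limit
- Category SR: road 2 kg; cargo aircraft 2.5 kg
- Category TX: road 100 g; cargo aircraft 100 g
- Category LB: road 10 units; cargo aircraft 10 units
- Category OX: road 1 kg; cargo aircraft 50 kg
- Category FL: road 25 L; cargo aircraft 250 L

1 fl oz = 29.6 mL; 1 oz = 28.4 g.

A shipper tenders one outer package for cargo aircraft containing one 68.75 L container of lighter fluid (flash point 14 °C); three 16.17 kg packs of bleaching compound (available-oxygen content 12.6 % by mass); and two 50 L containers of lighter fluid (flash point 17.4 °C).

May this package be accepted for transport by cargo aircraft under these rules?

Yes

Flash point 14 °C meets the Category FL criterion (Flammable Liquid), so the lighter fluid is Category FL.
With available-oxygen content 12.6 % by mass (> 10 % by mass), the bleaching compound falls in Category OX.
Lighter fluid: flash point 17.4 °C < 30 °C → Category FL (Flammable Liquid).
Total Category FL: 68.75 L + (two 50 L containers = 100 L) = 168.75 L.
That is within the Category FL cargo aircraft limit of 250 L.
Category OX quantity: three 16.17 kg packs = 48.51 kg.
48.51 kg ≤ 50 kg (cargo aircraft limit, Category OX) — within limit.
Every hazard category is within its cargo aircraft limit and no segregation rule is violated.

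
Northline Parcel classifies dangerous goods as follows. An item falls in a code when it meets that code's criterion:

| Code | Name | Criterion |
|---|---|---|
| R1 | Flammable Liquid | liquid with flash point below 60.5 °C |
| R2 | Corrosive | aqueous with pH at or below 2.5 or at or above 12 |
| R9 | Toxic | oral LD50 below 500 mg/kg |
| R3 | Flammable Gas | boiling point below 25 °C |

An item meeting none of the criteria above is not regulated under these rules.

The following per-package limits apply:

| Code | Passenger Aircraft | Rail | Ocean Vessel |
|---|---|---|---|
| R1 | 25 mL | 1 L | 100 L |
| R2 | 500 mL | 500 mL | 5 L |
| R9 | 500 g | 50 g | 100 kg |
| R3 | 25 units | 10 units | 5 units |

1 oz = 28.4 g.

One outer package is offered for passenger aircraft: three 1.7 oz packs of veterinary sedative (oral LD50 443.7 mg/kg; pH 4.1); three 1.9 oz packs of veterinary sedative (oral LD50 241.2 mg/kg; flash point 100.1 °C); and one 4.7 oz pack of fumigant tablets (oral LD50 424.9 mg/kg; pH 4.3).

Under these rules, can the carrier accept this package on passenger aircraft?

Yes

Veterinary sedative: oral LD50 443.7 mg/kg < 500 mg/kg → Code R9 (Toxic).
The veterinary sedative has oral LD50 241.2 mg/kg, which is < 500 mg/kg, so it is Code R9 (Toxic).
Fumigant tablets: oral LD50 424.9 mg/kg < 500 mg/kg → Code R9 (Toxic).
Total Code R9: (three 1.7 oz packs = 144.84 g) + (three 1.9 oz packs = 161.88 g) + (one 4.7 oz pack = 133.48 g) = 440.2 g.
440.2 g ≤ 500 g (passenger aircraft limit, Code R9) — within limit.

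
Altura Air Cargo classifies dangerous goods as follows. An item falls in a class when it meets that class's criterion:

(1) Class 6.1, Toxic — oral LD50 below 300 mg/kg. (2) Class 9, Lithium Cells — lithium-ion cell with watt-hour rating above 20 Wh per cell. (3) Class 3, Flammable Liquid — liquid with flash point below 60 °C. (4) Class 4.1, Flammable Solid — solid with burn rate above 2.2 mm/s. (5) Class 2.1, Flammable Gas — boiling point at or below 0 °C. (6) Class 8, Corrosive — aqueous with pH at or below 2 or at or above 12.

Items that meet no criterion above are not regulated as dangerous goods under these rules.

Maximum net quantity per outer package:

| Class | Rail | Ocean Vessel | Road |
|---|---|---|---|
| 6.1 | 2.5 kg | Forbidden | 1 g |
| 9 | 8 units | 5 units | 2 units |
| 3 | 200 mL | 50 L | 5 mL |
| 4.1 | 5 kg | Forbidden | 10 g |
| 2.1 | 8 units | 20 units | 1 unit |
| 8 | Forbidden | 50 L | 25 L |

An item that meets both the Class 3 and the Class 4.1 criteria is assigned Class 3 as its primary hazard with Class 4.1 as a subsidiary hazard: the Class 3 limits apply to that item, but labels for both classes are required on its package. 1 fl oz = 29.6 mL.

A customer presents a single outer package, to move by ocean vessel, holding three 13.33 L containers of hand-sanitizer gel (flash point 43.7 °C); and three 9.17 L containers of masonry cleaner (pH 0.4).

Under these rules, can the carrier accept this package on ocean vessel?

Yes

The hand-sanitizer gel has flash point 43.7 °C, which is < 60 °C, so it is Class 3 (Flammable Liquid).
With pH 0.4 (≤ 2), the masonry cleaner falls in Class 8.
Class 3 quantity: three 13.33 L containers = 39.99 L.
39.99 L is within the ocean vessel limit of 50 L for Class 3.
Class 8 quantity: three 9.17 L containers = 27.51 L.
27.51 L ≤ 50 L (ocean vessel limit, Class 8) — within limit.
Every hazard class is within its ocean vessel limit and no segregation rule is violated.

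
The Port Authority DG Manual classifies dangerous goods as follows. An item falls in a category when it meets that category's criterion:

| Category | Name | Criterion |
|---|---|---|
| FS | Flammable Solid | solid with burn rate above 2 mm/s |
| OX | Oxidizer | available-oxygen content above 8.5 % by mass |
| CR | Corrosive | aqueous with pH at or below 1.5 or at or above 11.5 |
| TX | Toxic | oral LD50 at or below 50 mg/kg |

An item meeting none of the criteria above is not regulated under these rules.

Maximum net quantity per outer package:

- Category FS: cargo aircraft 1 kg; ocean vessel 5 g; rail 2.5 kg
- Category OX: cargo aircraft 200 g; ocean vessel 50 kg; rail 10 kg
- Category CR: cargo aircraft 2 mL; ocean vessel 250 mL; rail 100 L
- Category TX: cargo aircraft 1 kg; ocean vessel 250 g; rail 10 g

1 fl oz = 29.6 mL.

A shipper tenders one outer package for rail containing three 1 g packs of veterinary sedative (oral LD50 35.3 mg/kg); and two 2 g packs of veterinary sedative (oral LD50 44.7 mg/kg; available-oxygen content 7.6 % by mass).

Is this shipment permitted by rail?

Yes

With oral LD50 35.3 mg/kg (≤ 50 mg/kg), the veterinary sedative falls in Category TX.
With oral LD50 44.7 mg/kg (≤ 50 mg/kg), the veterinary sedative falls in Category TX.
Total Category TX: (three 1 g packs = 3 g) + (two 2 g packs = 4 g) = 7 g.
That is within the Category TX rail limit of 10 g.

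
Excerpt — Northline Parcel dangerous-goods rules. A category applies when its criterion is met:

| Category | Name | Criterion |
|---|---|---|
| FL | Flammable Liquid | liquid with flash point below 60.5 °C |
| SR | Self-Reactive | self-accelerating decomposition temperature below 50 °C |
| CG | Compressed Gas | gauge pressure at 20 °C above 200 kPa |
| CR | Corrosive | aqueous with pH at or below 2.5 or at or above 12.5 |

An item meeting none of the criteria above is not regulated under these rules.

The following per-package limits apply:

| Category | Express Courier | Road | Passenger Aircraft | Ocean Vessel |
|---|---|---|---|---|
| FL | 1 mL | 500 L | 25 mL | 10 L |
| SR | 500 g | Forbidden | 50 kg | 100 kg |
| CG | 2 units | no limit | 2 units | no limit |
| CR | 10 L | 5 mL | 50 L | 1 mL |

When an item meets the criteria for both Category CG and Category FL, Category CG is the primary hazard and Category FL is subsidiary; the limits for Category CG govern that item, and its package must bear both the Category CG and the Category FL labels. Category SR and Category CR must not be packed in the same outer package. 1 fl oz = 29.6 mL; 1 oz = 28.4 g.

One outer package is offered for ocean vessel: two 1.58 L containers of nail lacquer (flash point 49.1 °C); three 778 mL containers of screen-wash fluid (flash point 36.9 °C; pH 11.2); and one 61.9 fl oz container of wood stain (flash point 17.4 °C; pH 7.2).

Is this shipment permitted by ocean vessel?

The nail lacquer has flash point 49.1 °C, which is < 60.5 °C, so it is Category FL (Flammable Liquid).
Screen-wash fluid: flash point 36.9 °C < 60.5 °C → Category FL (Flammable Liquid).
Wood stain: flash point 17.4 °C < 60.5 °C → Category FL (Flammable Liquid).
Total Category FL: (two 1.58 L containers = 3.16 L) + (three 778 mL containers = 2.334 L) + (one 61.9 fl oz container = 1832.24 mL) = 7326.24 mL.
That is within the Category FL ocean vessel limit of 10 L.

Yes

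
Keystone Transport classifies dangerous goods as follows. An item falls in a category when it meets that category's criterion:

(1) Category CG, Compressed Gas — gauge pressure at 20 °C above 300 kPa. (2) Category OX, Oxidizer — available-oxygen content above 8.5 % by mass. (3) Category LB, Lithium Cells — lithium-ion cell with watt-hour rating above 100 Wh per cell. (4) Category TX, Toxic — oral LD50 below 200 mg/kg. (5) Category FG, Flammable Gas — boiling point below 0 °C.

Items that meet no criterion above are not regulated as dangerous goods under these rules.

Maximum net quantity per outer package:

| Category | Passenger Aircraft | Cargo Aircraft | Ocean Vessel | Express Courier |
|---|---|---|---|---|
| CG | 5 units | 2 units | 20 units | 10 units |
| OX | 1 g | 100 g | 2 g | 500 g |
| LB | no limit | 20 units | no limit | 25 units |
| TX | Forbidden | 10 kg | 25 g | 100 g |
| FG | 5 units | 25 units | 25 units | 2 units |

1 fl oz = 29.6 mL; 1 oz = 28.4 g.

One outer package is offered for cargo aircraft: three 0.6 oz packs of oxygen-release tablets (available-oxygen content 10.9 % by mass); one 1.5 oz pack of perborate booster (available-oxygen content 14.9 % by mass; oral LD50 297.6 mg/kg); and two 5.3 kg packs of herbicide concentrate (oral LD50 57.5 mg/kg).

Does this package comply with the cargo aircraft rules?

With available-oxygen content 10.9 % by mass (> 8.5 % by mass), the oxygen-release tablets fall in Category OX.
Perborate booster: available-oxygen content 14.9 % by mass > 8.5 % by mass → Category OX (Oxidizer).
Oral LD50 57.5 mg/kg meets the Category TX criterion (Toxic), so the herbicide concentrate is Category TX.
Category OX net quantity: (three 0.6 oz packs = 51.12 g) + (one 1.5 oz pack = 42.6 g) = 93.72 g.
That is within the Category OX cargo aircraft limit of 100 g.
Category TX quantity: two 5.3 kg packs = 10.6 kg.
10.6 kg exceeds the cargo aircraft limit of 10 kg for Category TX.

No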